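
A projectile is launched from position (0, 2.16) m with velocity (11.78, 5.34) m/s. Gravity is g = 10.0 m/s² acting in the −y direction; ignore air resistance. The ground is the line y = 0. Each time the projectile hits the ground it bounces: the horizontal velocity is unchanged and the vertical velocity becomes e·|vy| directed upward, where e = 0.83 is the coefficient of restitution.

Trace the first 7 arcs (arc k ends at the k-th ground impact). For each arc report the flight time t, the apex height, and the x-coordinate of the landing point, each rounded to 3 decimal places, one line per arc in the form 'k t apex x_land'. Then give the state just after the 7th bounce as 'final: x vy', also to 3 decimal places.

Arc 1: start y=2.160, vy=5.340 → t=1.381, apex=3.586, x_land=16.266, impact vy=-8.469
  bounce: vy ← 0.83·8.469 = 7.029
Arc 2: start y=0.000, vy=7.029 → t=1.406, apex=2.470, x_land=32.826, impact vy=-7.029
  bounce: vy ← 0.83·7.029 = 5.834
Arc 3: start y=0.000, vy=5.834 → t=1.167, apex=1.702, x_land=46.571, impact vy=-5.834
  bounce: vy ← 0.83·5.834 = 4.842
Arc 4: start y=0.000, vy=4.842 → t=0.968, apex=1.172, x_land=57.979, impact vy=-4.842
  bounce: vy ← 0.83·4.842 = 4.019
Arc 5: start y=0.000, vy=4.019 → t=0.804, apex=0.808, x_land=67.448, impact vy=-4.019
  bounce: vy ← 0.83·4.019 = 3.336
Arc 6: start y=0.000, vy=3.336 → t=0.667, apex=0.556, x_land=75.307, impact vy=-3.336
  bounce: vy ← 0.83·3.336 = 2.769
Arc 7: start y=0.000, vy=2.769 → t=0.554, apex=0.383, x_land=81.830, impact vy=-2.769
  bounce: vy ← 0.83·2.769 = 2.298

1 1.381 3.586 16.266
2 1.406 2.470 32.826
3 1.167 1.702 46.571
4 0.968 1.172 57.979
5 0.804 0.808 67.448
6 0.667 0.556 75.307
7 0.554 0.383 81.830
final: 81.830 2.298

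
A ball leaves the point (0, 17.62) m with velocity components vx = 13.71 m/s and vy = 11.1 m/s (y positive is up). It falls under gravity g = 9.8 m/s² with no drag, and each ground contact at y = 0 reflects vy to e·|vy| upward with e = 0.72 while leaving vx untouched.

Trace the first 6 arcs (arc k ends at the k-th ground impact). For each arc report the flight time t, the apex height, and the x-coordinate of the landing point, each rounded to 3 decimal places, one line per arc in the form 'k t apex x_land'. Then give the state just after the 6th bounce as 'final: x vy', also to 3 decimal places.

Arc 1: start y=17.620, vy=11.100 → t=3.341, apex=23.906, x_land=45.811, impact vy=-21.646
  bounce: vy ← 0.72·21.646 = 15.585
Arc 2: start y=0.000, vy=15.585 → t=3.181, apex=12.393, x_land=89.419, impact vy=-15.585
  bounce: vy ← 0.72·15.585 = 11.221
Arc 3: start y=0.000, vy=11.221 → t=2.290, apex=6.425, x_land=120.816, impact vy=-11.221
  bounce: vy ← 0.72·11.221 = 8.079
Arc 4: start y=0.000, vy=8.079 → t=1.649, apex=3.330, x_land=143.422, impact vy=-8.079
  bounce: vy ← 0.72·8.079 = 5.817
Arc 5: start y=0.000, vy=5.817 → t=1.187, apex=1.727, x_land=159.698, impact vy=-5.817
  bounce: vy ← 0.72·5.817 = 4.188
Arc 6: start y=0.000, vy=4.188 → t=0.855, apex=0.895, x_land=171.417, impact vy=-4.188
  bounce: vy ← 0.72·4.188 = 3.016

1 3.341 23.906 45.811
2 3.181 12.393 89.419
3 2.290 6.425 120.816
4 1.649 3.330 143.422
5 1.187 1.727 159.698
6 0.855 0.895 171.417
final: 171.417 3.016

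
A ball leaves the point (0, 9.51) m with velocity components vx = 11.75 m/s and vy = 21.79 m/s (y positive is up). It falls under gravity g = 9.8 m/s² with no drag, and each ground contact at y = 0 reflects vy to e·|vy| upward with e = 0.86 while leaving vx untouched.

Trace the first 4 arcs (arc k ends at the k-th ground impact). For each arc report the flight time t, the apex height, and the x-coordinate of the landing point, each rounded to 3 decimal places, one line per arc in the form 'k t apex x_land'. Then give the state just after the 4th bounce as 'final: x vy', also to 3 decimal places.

Arc 1: start y=9.510, vy=21.790 → t=4.847, apex=33.735, x_land=56.956, impact vy=-25.714
  bounce: vy ← 0.86·25.714 = 22.114
Arc 2: start y=0.000, vy=22.114 → t=4.513, apex=24.950, x_land=109.984, impact vy=-22.114
  bounce: vy ← 0.86·22.114 = 19.018
Arc 3: start y=0.000, vy=19.018 → t=3.881, apex=18.453, x_land=155.589, impact vy=-19.018
  bounce: vy ← 0.86·19.018 = 16.355
Arc 4: start y=0.000, vy=16.355 → t=3.338, apex=13.648, x_land=194.808, impact vy=-16.355
  bounce: vy ← 0.86·16.355 = 14.066

1 4.847 33.735 56.956
2 4.513 24.950 109.984
3 3.881 18.453 155.589
4 3.338 13.648 194.808
final: 194.808 14.066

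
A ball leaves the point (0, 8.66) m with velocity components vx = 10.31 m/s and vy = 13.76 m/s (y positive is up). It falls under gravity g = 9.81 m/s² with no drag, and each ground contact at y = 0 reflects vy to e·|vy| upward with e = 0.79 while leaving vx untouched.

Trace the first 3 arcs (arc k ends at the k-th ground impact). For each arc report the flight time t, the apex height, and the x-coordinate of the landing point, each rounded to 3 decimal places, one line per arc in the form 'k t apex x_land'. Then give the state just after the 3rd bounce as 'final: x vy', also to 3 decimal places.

1 3.335 18.310 34.381
2 3.053 11.427 65.855
3 2.412 7.132 90.719
final: 90.719 9.345

Arc 1: start y=8.660, vy=13.760 → t=3.335, apex=18.310, x_land=34.381, impact vy=-18.954
  bounce: vy ← 0.79·18.954 = 14.974
Arc 2: start y=0.000, vy=14.974 → t=3.053, apex=11.427, x_land=65.855, impact vy=-14.974
  bounce: vy ← 0.79·14.974 = 11.829
Arc 3: start y=0.000, vy=11.829 → t=2.412, apex=7.132, x_land=90.719, impact vy=-11.829
  bounce: vy ← 0.79·11.829 = 9.345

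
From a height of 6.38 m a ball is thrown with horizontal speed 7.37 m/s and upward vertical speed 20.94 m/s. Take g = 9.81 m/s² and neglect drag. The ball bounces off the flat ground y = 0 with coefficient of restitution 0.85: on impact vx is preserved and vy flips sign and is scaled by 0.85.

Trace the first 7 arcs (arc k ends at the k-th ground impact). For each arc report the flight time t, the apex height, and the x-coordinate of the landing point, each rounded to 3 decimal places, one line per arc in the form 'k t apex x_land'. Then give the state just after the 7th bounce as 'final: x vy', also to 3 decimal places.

1 4.555 28.729 33.568
2 4.114 20.757 63.890
3 3.497 14.997 89.663
4 2.973 10.835 111.571
5 2.527 7.828 130.192
6 2.148 5.656 146.021
7 1.826 4.086 159.475
final: 159.475 7.611

Arc 1: start y=6.380, vy=20.940 → t=4.555, apex=28.729, x_land=33.568, impact vy=-23.742
  bounce: vy ← 0.85·23.742 = 20.180
Arc 2: start y=0.000, vy=20.180 → t=4.114, apex=20.757, x_land=63.890, impact vy=-20.180
  bounce: vy ← 0.85·20.180 = 17.153
Arc 3: start y=0.000, vy=17.153 → t=3.497, apex=14.997, x_land=89.663, impact vy=-17.153
  bounce: vy ← 0.85·17.153 = 14.580
Arc 4: start y=0.000, vy=14.580 → t=2.973, apex=10.835, x_land=111.571, impact vy=-14.580
  bounce: vy ← 0.85·14.580 = 12.393
Arc 5: start y=0.000, vy=12.393 → t=2.527, apex=7.828, x_land=130.192, impact vy=-12.393
  bounce: vy ← 0.85·12.393 = 10.534
Arc 6: start y=0.000, vy=10.534 → t=2.148, apex=5.656, x_land=146.021, impact vy=-10.534
  bounce: vy ← 0.85·10.534 = 8.954
Arc 7: start y=0.000, vy=8.954 → t=1.826, apex=4.086, x_land=159.475, impact vy=-8.954
  bounce: vy ← 0.85·8.954 = 7.611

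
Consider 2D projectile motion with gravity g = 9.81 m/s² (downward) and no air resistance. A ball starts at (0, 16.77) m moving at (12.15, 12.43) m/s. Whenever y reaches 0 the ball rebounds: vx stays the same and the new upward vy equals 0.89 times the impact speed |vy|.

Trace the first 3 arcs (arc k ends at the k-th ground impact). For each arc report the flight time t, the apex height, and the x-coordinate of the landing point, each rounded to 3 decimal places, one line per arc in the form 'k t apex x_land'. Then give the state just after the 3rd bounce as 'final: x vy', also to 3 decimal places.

1 3.509 24.645 42.629
2 3.990 19.521 91.107
3 3.551 15.463 134.252
final: 134.252 15.502

Arc 1: start y=16.770, vy=12.430 → t=3.509, apex=24.645, x_land=42.629, impact vy=-21.989
  bounce: vy ← 0.89·21.989 = 19.571
Arc 2: start y=0.000, vy=19.571 → t=3.990, apex=19.521, x_land=91.107, impact vy=-19.571
  bounce: vy ← 0.89·19.571 = 17.418
Arc 3: start y=0.000, vy=17.418 → t=3.551, apex=15.463, x_land=134.252, impact vy=-17.418
  bounce: vy ← 0.89·17.418 = 15.502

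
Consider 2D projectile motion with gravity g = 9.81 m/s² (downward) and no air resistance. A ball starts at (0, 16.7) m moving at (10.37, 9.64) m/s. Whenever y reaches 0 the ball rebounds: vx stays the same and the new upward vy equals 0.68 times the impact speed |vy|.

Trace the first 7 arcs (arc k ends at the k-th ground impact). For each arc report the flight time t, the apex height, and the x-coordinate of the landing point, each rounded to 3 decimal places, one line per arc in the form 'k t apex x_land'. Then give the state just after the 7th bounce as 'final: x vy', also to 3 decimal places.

Arc 1: start y=16.700, vy=9.640 → t=3.073, apex=21.436, x_land=31.869, impact vy=-20.508
  bounce: vy ← 0.68·20.508 = 13.946
Arc 2: start y=0.000, vy=13.946 → t=2.843, apex=9.912, x_land=61.352, impact vy=-13.946
  bounce: vy ← 0.68·13.946 = 9.483
Arc 3: start y=0.000, vy=9.483 → t=1.933, apex=4.583, x_land=81.401, impact vy=-9.483
  bounce: vy ← 0.68·9.483 = 6.448
Arc 4: start y=0.000, vy=6.448 → t=1.315, apex=2.119, x_land=95.034, impact vy=-6.448
  bounce: vy ← 0.68·6.448 = 4.385
Arc 5: start y=0.000, vy=4.385 → t=0.894, apex=0.980, x_land=104.304, impact vy=-4.385
  bounce: vy ← 0.68·4.385 = 2.982
Arc 6: start y=0.000, vy=2.982 → t=0.608, apex=0.453, x_land=110.608, impact vy=-2.982
  bounce: vy ← 0.68·2.982 = 2.028
Arc 7: start y=0.000, vy=2.028 → t=0.413, apex=0.210, x_land=114.895, impact vy=-2.028
  bounce: vy ← 0.68·2.028 = 1.379

1 3.073 21.436 31.869
2 2.843 9.912 61.352
3 1.933 4.583 81.401
4 1.315 2.119 95.034
5 0.894 0.980 104.304
6 0.608 0.453 110.608
7 0.413 0.210 114.895
final: 114.895 1.379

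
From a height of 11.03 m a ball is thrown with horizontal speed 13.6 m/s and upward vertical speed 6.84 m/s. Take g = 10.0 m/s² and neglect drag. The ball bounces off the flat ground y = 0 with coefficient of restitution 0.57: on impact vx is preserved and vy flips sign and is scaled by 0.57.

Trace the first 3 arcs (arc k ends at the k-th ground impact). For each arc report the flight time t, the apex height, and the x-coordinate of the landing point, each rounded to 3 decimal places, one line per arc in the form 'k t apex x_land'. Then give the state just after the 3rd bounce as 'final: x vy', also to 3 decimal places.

Arc 1: start y=11.030, vy=6.840 → t=2.319, apex=13.369, x_land=31.541, impact vy=-16.352
  bounce: vy ← 0.57·16.352 = 9.321
Arc 2: start y=0.000, vy=9.321 → t=1.864, apex=4.344, x_land=56.893, impact vy=-9.321
  bounce: vy ← 0.57·9.321 = 5.313
Arc 3: start y=0.000, vy=5.313 → t=1.063, apex=1.411, x_land=71.344, impact vy=-5.313
  bounce: vy ← 0.57·5.313 = 3.028

1 2.319 13.369 31.541
2 1.864 4.344 56.893
3 1.063 1.411 71.344
final: 71.344 3.028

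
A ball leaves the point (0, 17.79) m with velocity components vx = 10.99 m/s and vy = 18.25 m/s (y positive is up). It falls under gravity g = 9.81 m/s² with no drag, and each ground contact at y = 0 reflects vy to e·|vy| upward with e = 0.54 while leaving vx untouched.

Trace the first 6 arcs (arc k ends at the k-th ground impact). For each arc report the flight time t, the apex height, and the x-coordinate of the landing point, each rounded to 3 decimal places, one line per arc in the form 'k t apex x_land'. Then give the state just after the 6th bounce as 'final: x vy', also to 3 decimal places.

Arc 1: start y=17.790, vy=18.250 → t=4.523, apex=34.766, x_land=49.704, impact vy=-26.117
  bounce: vy ← 0.54·26.117 = 14.103
Arc 2: start y=0.000, vy=14.103 → t=2.875, apex=10.138, x_land=81.303, impact vy=-14.103
  bounce: vy ← 0.54·14.103 = 7.616
Arc 3: start y=0.000, vy=7.616 → t=1.553, apex=2.956, x_land=98.367, impact vy=-7.616
  bounce: vy ← 0.54·7.616 = 4.113
Arc 4: start y=0.000, vy=4.113 → t=0.838, apex=0.862, x_land=107.581, impact vy=-4.113
  bounce: vy ← 0.54·4.113 = 2.221
Arc 5: start y=0.000, vy=2.221 → t=0.453, apex=0.251, x_land=112.557, impact vy=-2.221
  bounce: vy ← 0.54·2.221 = 1.199
Arc 6: start y=0.000, vy=1.199 → t=0.244, apex=0.073, x_land=115.244, impact vy=-1.199
  bounce: vy ← 0.54·1.199 = 0.648

1 4.523 34.766 49.704
2 2.875 10.138 81.303
3 1.553 2.956 98.367
4 0.838 0.862 107.581
5 0.453 0.251 112.557
6 0.244 0.073 115.244
final: 115.244 0.648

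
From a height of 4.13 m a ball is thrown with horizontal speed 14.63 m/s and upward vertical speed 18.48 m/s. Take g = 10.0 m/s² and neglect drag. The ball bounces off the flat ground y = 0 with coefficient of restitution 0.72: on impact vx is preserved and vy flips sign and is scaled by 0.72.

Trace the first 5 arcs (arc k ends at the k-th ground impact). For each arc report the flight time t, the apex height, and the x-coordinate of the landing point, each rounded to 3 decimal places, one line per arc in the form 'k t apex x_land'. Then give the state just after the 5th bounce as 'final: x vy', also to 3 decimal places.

Arc 1: start y=4.130, vy=18.480 → t=3.907, apex=21.206, x_land=57.165, impact vy=-20.594
  bounce: vy ← 0.72·20.594 = 14.828
Arc 2: start y=0.000, vy=14.828 → t=2.966, apex=10.993, x_land=100.551, impact vy=-14.828
  bounce: vy ← 0.72·14.828 = 10.676
Arc 3: start y=0.000, vy=10.676 → t=2.135, apex=5.699, x_land=131.789, impact vy=-10.676
  bounce: vy ← 0.72·10.676 = 7.687
Arc 4: start y=0.000, vy=7.687 → t=1.537, apex=2.954, x_land=154.280, impact vy=-7.687
  bounce: vy ← 0.72·7.687 = 5.534
Arc 5: start y=0.000, vy=5.534 → t=1.107, apex=1.531, x_land=170.473, impact vy=-5.534
  bounce: vy ← 0.72·5.534 = 3.985

1 3.907 21.206 57.165
2 2.966 10.993 100.551
3 2.135 5.699 131.789
4 1.537 2.954 154.280
5 1.107 1.531 170.473
final: 170.473 3.985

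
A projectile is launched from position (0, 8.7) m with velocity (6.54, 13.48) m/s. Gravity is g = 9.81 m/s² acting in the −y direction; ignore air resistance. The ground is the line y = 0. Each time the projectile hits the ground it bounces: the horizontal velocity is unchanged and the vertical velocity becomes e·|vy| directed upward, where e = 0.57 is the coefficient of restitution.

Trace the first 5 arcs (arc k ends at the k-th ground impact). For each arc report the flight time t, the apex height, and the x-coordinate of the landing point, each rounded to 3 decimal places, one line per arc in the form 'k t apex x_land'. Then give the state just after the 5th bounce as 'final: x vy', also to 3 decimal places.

Arc 1: start y=8.700, vy=13.480 → t=3.288, apex=17.961, x_land=21.502, impact vy=-18.772
  bounce: vy ← 0.57·18.772 = 10.700
Arc 2: start y=0.000, vy=10.700 → t=2.182, apex=5.836, x_land=35.769, impact vy=-10.700
  bounce: vy ← 0.57·10.700 = 6.099
Arc 3: start y=0.000, vy=6.099 → t=1.243, apex=1.896, x_land=43.901, impact vy=-6.099
  bounce: vy ← 0.57·6.099 = 3.477
Arc 4: start y=0.000, vy=3.477 → t=0.709, apex=0.616, x_land=48.536, impact vy=-3.477
  bounce: vy ← 0.57·3.477 = 1.982
Arc 5: start y=0.000, vy=1.982 → t=0.404, apex=0.200, x_land=51.178, impact vy=-1.982
  bounce: vy ← 0.57·1.982 = 1.130

1 3.288 17.961 21.502
2 2.182 5.836 35.769
3 1.243 1.896 43.901
4 0.709 0.616 48.536
5 0.404 0.200 51.178
final: 51.178 1.130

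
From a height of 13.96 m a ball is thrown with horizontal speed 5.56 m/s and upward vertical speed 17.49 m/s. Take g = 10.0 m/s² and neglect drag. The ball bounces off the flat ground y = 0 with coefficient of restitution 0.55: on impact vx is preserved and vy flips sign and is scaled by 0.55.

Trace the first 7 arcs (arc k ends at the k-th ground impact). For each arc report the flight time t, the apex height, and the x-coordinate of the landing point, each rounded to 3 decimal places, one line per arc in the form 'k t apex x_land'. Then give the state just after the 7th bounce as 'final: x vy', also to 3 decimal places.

1 4.168 29.255 23.173
2 2.661 8.850 37.967
3 1.463 2.677 46.104
4 0.805 0.810 50.579
5 0.443 0.245 53.040
6 0.243 0.074 54.394
7 0.134 0.022 55.139
final: 55.139 0.368

Arc 1: start y=13.960, vy=17.490 → t=4.168, apex=29.255, x_land=23.173, impact vy=-24.189
  bounce: vy ← 0.55·24.189 = 13.304
Arc 2: start y=0.000, vy=13.304 → t=2.661, apex=8.850, x_land=37.967, impact vy=-13.304
  bounce: vy ← 0.55·13.304 = 7.317
Arc 3: start y=0.000, vy=7.317 → t=1.463, apex=2.677, x_land=46.104, impact vy=-7.317
  bounce: vy ← 0.55·7.317 = 4.024
Arc 4: start y=0.000, vy=4.024 → t=0.805, apex=0.810, x_land=50.579, impact vy=-4.024
  bounce: vy ← 0.55·4.024 = 2.213
Arc 5: start y=0.000, vy=2.213 → t=0.443, apex=0.245, x_land=53.040, impact vy=-2.213
  bounce: vy ← 0.55·2.213 = 1.217
Arc 6: start y=0.000, vy=1.217 → t=0.243, apex=0.074, x_land=54.394, impact vy=-1.217
  bounce: vy ← 0.55·1.217 = 0.670
Arc 7: start y=0.000, vy=0.670 → t=0.134, apex=0.022, x_land=55.139, impact vy=-0.670
  bounce: vy ← 0.55·0.670 = 0.368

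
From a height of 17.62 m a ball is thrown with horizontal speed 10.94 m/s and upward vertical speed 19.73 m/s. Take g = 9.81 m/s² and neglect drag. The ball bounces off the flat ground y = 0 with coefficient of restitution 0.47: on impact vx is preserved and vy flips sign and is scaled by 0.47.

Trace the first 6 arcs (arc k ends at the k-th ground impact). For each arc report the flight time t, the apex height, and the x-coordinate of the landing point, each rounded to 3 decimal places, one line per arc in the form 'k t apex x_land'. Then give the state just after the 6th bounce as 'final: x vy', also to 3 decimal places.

1 4.775 37.461 52.236
2 2.598 8.275 80.655
3 1.221 1.828 94.012
4 0.574 0.404 100.290
5 0.270 0.089 103.241
6 0.127 0.020 104.627
final: 104.627 0.292

Arc 1: start y=17.620, vy=19.730 → t=4.775, apex=37.461, x_land=52.236, impact vy=-27.110
  bounce: vy ← 0.47·27.110 = 12.742
Arc 2: start y=0.000, vy=12.742 → t=2.598, apex=8.275, x_land=80.655, impact vy=-12.742
  bounce: vy ← 0.47·12.742 = 5.989
Arc 3: start y=0.000, vy=5.989 → t=1.221, apex=1.828, x_land=94.012, impact vy=-5.989
  bounce: vy ← 0.47·5.989 = 2.815
Arc 4: start y=0.000, vy=2.815 → t=0.574, apex=0.404, x_land=100.290, impact vy=-2.815
  bounce: vy ← 0.47·2.815 = 1.323
Arc 5: start y=0.000, vy=1.323 → t=0.270, apex=0.089, x_land=103.241, impact vy=-1.323
  bounce: vy ← 0.47·1.323 = 0.622
Arc 6: start y=0.000, vy=0.622 → t=0.127, apex=0.020, x_land=104.627, impact vy=-0.622
  bounce: vy ← 0.47·0.622 = 0.292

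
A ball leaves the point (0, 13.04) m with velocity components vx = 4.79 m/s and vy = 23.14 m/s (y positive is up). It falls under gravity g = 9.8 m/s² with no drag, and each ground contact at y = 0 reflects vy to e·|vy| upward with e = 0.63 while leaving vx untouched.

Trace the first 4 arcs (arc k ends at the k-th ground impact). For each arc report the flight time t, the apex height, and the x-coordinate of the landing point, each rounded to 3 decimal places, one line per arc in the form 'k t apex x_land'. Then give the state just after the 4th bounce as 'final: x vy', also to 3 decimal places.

Arc 1: start y=13.040, vy=23.140 → t=5.231, apex=40.359, x_land=25.057, impact vy=-28.125
  bounce: vy ← 0.63·28.125 = 17.719
Arc 2: start y=0.000, vy=17.719 → t=3.616, apex=16.019, x_land=42.379, impact vy=-17.719
  bounce: vy ← 0.63·17.719 = 11.163
Arc 3: start y=0.000, vy=11.163 → t=2.278, apex=6.358, x_land=53.291, impact vy=-11.163
  bounce: vy ← 0.63·11.163 = 7.033
Arc 4: start y=0.000, vy=7.033 → t=1.435, apex=2.523, x_land=60.166, impact vy=-7.033
  bounce: vy ← 0.63·7.033 = 4.431

1 5.231 40.359 25.057
2 3.616 16.019 42.379
3 2.278 6.358 53.291
4 1.435 2.523 60.166
final: 60.166 4.431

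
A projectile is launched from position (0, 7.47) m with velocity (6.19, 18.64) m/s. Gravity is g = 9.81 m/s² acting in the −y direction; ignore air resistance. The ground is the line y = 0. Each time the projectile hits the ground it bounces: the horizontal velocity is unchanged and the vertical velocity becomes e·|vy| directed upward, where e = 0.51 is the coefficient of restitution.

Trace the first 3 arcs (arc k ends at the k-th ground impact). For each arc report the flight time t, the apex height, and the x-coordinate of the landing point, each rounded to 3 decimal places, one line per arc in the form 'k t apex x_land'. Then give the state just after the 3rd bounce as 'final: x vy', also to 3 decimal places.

Arc 1: start y=7.470, vy=18.640 → t=4.166, apex=25.179, x_land=25.786, impact vy=-22.226
  bounce: vy ← 0.51·22.226 = 11.335
Arc 2: start y=0.000, vy=11.335 → t=2.311, apex=6.549, x_land=40.091, impact vy=-11.335
  bounce: vy ← 0.51·11.335 = 5.781
Arc 3: start y=0.000, vy=5.781 → t=1.179, apex=1.703, x_land=47.387, impact vy=-5.781
  bounce: vy ← 0.51·5.781 = 2.948

1 4.166 25.179 25.786
2 2.311 6.549 40.091
3 1.179 1.703 47.387
final: 47.387 2.948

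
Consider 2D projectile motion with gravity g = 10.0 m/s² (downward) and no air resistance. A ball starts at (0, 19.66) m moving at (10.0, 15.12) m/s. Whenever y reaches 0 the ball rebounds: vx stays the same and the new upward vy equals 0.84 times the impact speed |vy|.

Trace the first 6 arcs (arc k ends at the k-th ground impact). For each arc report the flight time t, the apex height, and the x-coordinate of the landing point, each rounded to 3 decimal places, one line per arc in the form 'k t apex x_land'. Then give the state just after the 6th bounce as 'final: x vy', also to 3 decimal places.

1 4.006 31.091 40.056
2 4.189 21.938 81.949
3 3.519 15.479 117.139
4 2.956 10.922 146.699
5 2.483 7.707 171.529
6 2.086 5.438 192.386
final: 192.386 8.760

Arc 1: start y=19.660, vy=15.120 → t=4.006, apex=31.091, x_land=40.056, impact vy=-24.936
  bounce: vy ← 0.84·24.936 = 20.946
Arc 2: start y=0.000, vy=20.946 → t=4.189, apex=21.938, x_land=81.949, impact vy=-20.946
  bounce: vy ← 0.84·20.946 = 17.595
Arc 3: start y=0.000, vy=17.595 → t=3.519, apex=15.479, x_land=117.139, impact vy=-17.595
  bounce: vy ← 0.84·17.595 = 14.780
Arc 4: start y=0.000, vy=14.780 → t=2.956, apex=10.922, x_land=146.699, impact vy=-14.780
  bounce: vy ← 0.84·14.780 = 12.415
Arc 5: start y=0.000, vy=12.415 → t=2.483, apex=7.707, x_land=171.529, impact vy=-12.415
  bounce: vy ← 0.84·12.415 = 10.429
Arc 6: start y=0.000, vy=10.429 → t=2.086, apex=5.438, x_land=192.386, impact vy=-10.429
  bounce: vy ← 0.84·10.429 = 8.760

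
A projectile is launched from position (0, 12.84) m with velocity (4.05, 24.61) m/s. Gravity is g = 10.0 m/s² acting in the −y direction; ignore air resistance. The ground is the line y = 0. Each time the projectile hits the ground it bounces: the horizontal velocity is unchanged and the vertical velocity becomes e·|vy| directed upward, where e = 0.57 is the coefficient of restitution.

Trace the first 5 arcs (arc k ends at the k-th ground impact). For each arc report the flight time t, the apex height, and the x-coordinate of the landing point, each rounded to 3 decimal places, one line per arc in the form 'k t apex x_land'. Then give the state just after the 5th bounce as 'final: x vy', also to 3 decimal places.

Arc 1: start y=12.840, vy=24.610 → t=5.398, apex=43.123, x_land=21.861, impact vy=-29.368
  bounce: vy ← 0.57·29.368 = 16.739
Arc 2: start y=0.000, vy=16.739 → t=3.348, apex=14.011, x_land=35.420, impact vy=-16.739
  bounce: vy ← 0.57·16.739 = 9.542
Arc 3: start y=0.000, vy=9.542 → t=1.908, apex=4.552, x_land=43.149, impact vy=-9.542
  bounce: vy ← 0.57·9.542 = 5.439
Arc 4: start y=0.000, vy=5.439 → t=1.088, apex=1.479, x_land=47.554, impact vy=-5.439
  bounce: vy ← 0.57·5.439 = 3.100
Arc 5: start y=0.000, vy=3.100 → t=0.620, apex=0.481, x_land=50.065, impact vy=-3.100
  bounce: vy ← 0.57·3.100 = 1.767

1 5.398 43.123 21.861
2 3.348 14.011 35.420
3 1.908 4.552 43.149
4 1.088 1.479 47.554
5 0.620 0.481 50.065
final: 50.065 1.767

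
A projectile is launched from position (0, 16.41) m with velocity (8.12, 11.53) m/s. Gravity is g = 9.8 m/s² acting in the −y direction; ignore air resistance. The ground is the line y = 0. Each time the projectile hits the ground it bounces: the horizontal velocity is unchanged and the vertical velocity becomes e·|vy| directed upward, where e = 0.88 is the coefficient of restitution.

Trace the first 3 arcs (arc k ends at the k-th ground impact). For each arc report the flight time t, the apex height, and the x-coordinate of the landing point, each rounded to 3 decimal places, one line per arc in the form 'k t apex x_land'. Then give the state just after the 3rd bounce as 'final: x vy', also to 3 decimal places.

Arc 1: start y=16.410, vy=11.530 → t=3.352, apex=23.193, x_land=27.219, impact vy=-21.321
  bounce: vy ← 0.88·21.321 = 18.762
Arc 2: start y=0.000, vy=18.762 → t=3.829, apex=17.960, x_land=58.311, impact vy=-18.762
  bounce: vy ← 0.88·18.762 = 16.511
Arc 3: start y=0.000, vy=16.511 → t=3.370, apex=13.909, x_land=85.672, impact vy=-16.511
  bounce: vy ← 0.88·16.511 = 14.530

1 3.352 23.193 27.219
2 3.829 17.960 58.311
3 3.370 13.909 85.672
final: 85.672 14.530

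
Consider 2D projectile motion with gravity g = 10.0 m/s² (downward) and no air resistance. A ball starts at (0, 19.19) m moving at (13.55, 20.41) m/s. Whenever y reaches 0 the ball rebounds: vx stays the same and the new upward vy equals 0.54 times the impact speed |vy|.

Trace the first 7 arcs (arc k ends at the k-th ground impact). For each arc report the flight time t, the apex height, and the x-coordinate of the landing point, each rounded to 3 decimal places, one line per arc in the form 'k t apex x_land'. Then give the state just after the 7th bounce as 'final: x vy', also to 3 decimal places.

Arc 1: start y=19.190, vy=20.410 → t=4.870, apex=40.018, x_land=65.990, impact vy=-28.291
  bounce: vy ← 0.54·28.291 = 15.277
Arc 2: start y=0.000, vy=15.277 → t=3.055, apex=11.669, x_land=107.390, impact vy=-15.277
  bounce: vy ← 0.54·15.277 = 8.250
Arc 3: start y=0.000, vy=8.250 → t=1.650, apex=3.403, x_land=129.747, impact vy=-8.250
  bounce: vy ← 0.54·8.250 = 4.455
Arc 4: start y=0.000, vy=4.455 → t=0.891, apex=0.992, x_land=141.819, impact vy=-4.455
  bounce: vy ← 0.54·4.455 = 2.406
Arc 5: start y=0.000, vy=2.406 → t=0.481, apex=0.289, x_land=148.338, impact vy=-2.406
  bounce: vy ← 0.54·2.406 = 1.299
Arc 6: start y=0.000, vy=1.299 → t=0.260, apex=0.084, x_land=151.859, impact vy=-1.299
  bounce: vy ← 0.54·1.299 = 0.701
Arc 7: start y=0.000, vy=0.701 → t=0.140, apex=0.025, x_land=153.760, impact vy=-0.701
  bounce: vy ← 0.54·0.701 = 0.379

1 4.870 40.018 65.990
2 3.055 11.669 107.390
3 1.650 3.403 129.747
4 0.891 0.992 141.819
5 0.481 0.289 148.338
6 0.260 0.084 151.859
7 0.140 0.025 153.760
final: 153.760 0.379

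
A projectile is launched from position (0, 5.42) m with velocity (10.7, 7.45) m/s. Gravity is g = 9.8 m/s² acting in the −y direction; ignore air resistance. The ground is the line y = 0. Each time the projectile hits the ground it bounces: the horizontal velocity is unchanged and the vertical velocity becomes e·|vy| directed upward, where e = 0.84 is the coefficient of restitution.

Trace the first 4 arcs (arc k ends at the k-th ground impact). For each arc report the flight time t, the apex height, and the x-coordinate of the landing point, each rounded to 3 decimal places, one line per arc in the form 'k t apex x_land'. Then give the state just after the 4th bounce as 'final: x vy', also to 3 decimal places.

Arc 1: start y=5.420, vy=7.450 → t=2.058, apex=8.252, x_land=22.020, impact vy=-12.717
  bounce: vy ← 0.84·12.717 = 10.683
Arc 2: start y=0.000, vy=10.683 → t=2.180, apex=5.822, x_land=45.347, impact vy=-10.683
  bounce: vy ← 0.84·10.683 = 8.973
Arc 3: start y=0.000, vy=8.973 → t=1.831, apex=4.108, x_land=64.942, impact vy=-8.973
  bounce: vy ← 0.84·8.973 = 7.538
Arc 4: start y=0.000, vy=7.538 → t=1.538, apex=2.899, x_land=81.402, impact vy=-7.538
  bounce: vy ← 0.84·7.538 = 6.332

1 2.058 8.252 22.020
2 2.180 5.822 45.347
3 1.831 4.108 64.942
4 1.538 2.899 81.402
final: 81.402 6.332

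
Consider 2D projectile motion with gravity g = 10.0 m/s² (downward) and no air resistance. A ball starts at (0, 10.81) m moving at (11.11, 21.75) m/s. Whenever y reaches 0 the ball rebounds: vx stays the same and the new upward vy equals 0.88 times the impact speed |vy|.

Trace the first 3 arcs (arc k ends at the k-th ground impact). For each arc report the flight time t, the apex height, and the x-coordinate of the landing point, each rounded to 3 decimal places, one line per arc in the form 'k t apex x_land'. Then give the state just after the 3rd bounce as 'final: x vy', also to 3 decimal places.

Arc 1: start y=10.810, vy=21.750 → t=4.800, apex=34.463, x_land=53.332, impact vy=-26.254
  bounce: vy ← 0.88·26.254 = 23.103
Arc 2: start y=0.000, vy=23.103 → t=4.621, apex=26.688, x_land=104.668, impact vy=-23.103
  bounce: vy ← 0.88·23.103 = 20.331
Arc 3: start y=0.000, vy=20.331 → t=4.066, apex=20.667, x_land=149.843, impact vy=-20.331
  bounce: vy ← 0.88·20.331 = 17.891

1 4.800 34.463 53.332
2 4.621 26.688 104.668
3 4.066 20.667 149.843
final: 149.843 17.891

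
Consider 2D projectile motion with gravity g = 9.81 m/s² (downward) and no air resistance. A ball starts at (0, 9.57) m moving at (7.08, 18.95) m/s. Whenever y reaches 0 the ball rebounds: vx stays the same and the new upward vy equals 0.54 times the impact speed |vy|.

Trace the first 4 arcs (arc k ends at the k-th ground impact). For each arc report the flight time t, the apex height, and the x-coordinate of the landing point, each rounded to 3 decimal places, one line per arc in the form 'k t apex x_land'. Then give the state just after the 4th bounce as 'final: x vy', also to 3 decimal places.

Arc 1: start y=9.570, vy=18.950 → t=4.316, apex=27.873, x_land=30.554, impact vy=-23.385
  bounce: vy ← 0.54·23.385 = 12.628
Arc 2: start y=0.000, vy=12.628 → t=2.575, apex=8.128, x_land=48.781, impact vy=-12.628
  bounce: vy ← 0.54·12.628 = 6.819
Arc 3: start y=0.000, vy=6.819 → t=1.390, apex=2.370, x_land=58.624, impact vy=-6.819
  bounce: vy ← 0.54·6.819 = 3.682
Arc 4: start y=0.000, vy=3.682 → t=0.751, apex=0.691, x_land=63.939, impact vy=-3.682
  bounce: vy ← 0.54·3.682 = 1.988

1 4.316 27.873 30.554
2 2.575 8.128 48.781
3 1.390 2.370 58.624
4 0.751 0.691 63.939
final: 63.939 1.988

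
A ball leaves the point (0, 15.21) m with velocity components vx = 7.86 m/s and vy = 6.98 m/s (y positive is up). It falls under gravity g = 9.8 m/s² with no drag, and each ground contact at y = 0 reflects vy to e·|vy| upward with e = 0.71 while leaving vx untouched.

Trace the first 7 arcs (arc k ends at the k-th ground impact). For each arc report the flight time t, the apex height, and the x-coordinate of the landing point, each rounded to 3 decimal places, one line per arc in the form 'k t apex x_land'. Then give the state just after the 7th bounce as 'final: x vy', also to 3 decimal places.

1 2.613 17.696 20.535
2 2.699 8.920 41.745
3 1.916 4.497 56.805
4 1.360 2.267 67.497
5 0.966 1.143 75.088
6 0.686 0.576 80.478
7 0.487 0.290 84.305
final: 84.305 1.694

Arc 1: start y=15.210, vy=6.980 → t=2.613, apex=17.696, x_land=20.535, impact vy=-18.624
  bounce: vy ← 0.71·18.624 = 13.223
Arc 2: start y=0.000, vy=13.223 → t=2.699, apex=8.920, x_land=41.745, impact vy=-13.223
  bounce: vy ← 0.71·13.223 = 9.388
Arc 3: start y=0.000, vy=9.388 → t=1.916, apex=4.497, x_land=56.805, impact vy=-9.388
  bounce: vy ← 0.71·9.388 = 6.666
Arc 4: start y=0.000, vy=6.666 → t=1.360, apex=2.267, x_land=67.497, impact vy=-6.666
  bounce: vy ← 0.71·6.666 = 4.733
Arc 5: start y=0.000, vy=4.733 → t=0.966, apex=1.143, x_land=75.088, impact vy=-4.733
  bounce: vy ← 0.71·4.733 = 3.360
Arc 6: start y=0.000, vy=3.360 → t=0.686, apex=0.576, x_land=80.478, impact vy=-3.360
  bounce: vy ← 0.71·3.360 = 2.386
Arc 7: start y=0.000, vy=2.386 → t=0.487, apex=0.290, x_land=84.305, impact vy=-2.386
  bounce: vy ← 0.71·2.386 = 1.694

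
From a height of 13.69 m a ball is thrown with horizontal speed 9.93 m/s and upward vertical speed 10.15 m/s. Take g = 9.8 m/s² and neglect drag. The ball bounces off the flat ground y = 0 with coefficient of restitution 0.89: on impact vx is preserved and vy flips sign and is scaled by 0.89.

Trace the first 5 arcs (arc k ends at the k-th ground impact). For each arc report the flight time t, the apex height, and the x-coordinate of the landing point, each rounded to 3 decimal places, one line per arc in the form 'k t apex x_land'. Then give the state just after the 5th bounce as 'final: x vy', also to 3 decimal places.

Arc 1: start y=13.690, vy=10.150 → t=3.002, apex=18.946, x_land=29.811, impact vy=-19.270
  bounce: vy ← 0.89·19.270 = 17.151
Arc 2: start y=0.000, vy=17.151 → t=3.500, apex=15.007, x_land=64.567, impact vy=-17.151
  bounce: vy ← 0.89·17.151 = 15.264
Arc 3: start y=0.000, vy=15.264 → t=3.115, apex=11.887, x_land=95.500, impact vy=-15.264
  bounce: vy ← 0.89·15.264 = 13.585
Arc 4: start y=0.000, vy=13.585 → t=2.772, apex=9.416, x_land=123.030, impact vy=-13.585
  bounce: vy ← 0.89·13.585 = 12.091
Arc 5: start y=0.000, vy=12.091 → t=2.467, apex=7.458, x_land=147.532, impact vy=-12.091
  bounce: vy ← 0.89·12.091 = 10.761

1 3.002 18.946 29.811
2 3.500 15.007 64.567
3 3.115 11.887 95.500
4 2.772 9.416 123.030
5 2.467 7.458 147.532
final: 147.532 10.761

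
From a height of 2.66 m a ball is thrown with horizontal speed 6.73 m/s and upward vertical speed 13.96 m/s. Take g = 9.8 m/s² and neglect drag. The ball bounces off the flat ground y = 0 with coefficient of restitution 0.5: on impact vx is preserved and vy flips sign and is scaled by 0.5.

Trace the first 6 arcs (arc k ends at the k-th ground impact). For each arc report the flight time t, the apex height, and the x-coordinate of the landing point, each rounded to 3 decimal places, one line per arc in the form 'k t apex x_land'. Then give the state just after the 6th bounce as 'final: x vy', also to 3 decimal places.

Arc 1: start y=2.660, vy=13.960 → t=3.028, apex=12.603, x_land=20.380, impact vy=-15.717
  bounce: vy ← 0.5·15.717 = 7.858
Arc 2: start y=0.000, vy=7.858 → t=1.604, apex=3.151, x_land=31.173, impact vy=-7.858
  bounce: vy ← 0.5·7.858 = 3.929
Arc 3: start y=0.000, vy=3.929 → t=0.802, apex=0.788, x_land=36.570, impact vy=-3.929
  bounce: vy ← 0.5·3.929 = 1.965
Arc 4: start y=0.000, vy=1.965 → t=0.401, apex=0.197, x_land=39.268, impact vy=-1.965
  bounce: vy ← 0.5·1.965 = 0.982
Arc 5: start y=0.000, vy=0.982 → t=0.200, apex=0.049, x_land=40.617, impact vy=-0.982
  bounce: vy ← 0.5·0.982 = 0.491
Arc 6: start y=0.000, vy=0.491 → t=0.100, apex=0.012, x_land=41.292, impact vy=-0.491
  bounce: vy ← 0.5·0.491 = 0.246

1 3.028 12.603 20.380
2 1.604 3.151 31.173
3 0.802 0.788 36.570
4 0.401 0.197 39.268
5 0.200 0.049 40.617
6 0.100 0.012 41.292
final: 41.292 0.246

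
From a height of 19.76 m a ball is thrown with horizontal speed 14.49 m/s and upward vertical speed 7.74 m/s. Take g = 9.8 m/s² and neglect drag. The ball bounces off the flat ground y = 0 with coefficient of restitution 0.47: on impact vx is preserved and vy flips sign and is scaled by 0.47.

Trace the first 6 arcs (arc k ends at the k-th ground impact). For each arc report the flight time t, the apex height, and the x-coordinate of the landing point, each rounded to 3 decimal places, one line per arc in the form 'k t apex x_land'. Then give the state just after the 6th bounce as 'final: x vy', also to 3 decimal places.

1 2.948 22.817 42.712
2 2.028 5.040 72.103
3 0.953 1.113 85.917
4 0.448 0.246 92.410
5 0.211 0.054 95.462
6 0.099 0.012 96.896
final: 96.896 0.228

Arc 1: start y=19.760, vy=7.740 → t=2.948, apex=22.817, x_land=42.712, impact vy=-21.147
  bounce: vy ← 0.47·21.147 = 9.939
Arc 2: start y=0.000, vy=9.939 → t=2.028, apex=5.040, x_land=72.103, impact vy=-9.939
  bounce: vy ← 0.47·9.939 = 4.671
Arc 3: start y=0.000, vy=4.671 → t=0.953, apex=1.113, x_land=85.917, impact vy=-4.671
  bounce: vy ← 0.47·4.671 = 2.196
Arc 4: start y=0.000, vy=2.196 → t=0.448, apex=0.246, x_land=92.410, impact vy=-2.196
  bounce: vy ← 0.47·2.196 = 1.032
Arc 5: start y=0.000, vy=1.032 → t=0.211, apex=0.054, x_land=95.462, impact vy=-1.032
  bounce: vy ← 0.47·1.032 = 0.485
Arc 6: start y=0.000, vy=0.485 → t=0.099, apex=0.012, x_land=96.896, impact vy=-0.485
  bounce: vy ← 0.47·0.485 = 0.228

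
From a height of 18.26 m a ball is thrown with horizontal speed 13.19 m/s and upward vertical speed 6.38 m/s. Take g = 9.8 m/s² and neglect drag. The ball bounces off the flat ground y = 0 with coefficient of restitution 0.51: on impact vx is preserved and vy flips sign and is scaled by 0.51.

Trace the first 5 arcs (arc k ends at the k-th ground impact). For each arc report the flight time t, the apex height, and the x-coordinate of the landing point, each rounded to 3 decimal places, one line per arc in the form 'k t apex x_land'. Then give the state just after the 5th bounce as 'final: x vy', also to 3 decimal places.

Arc 1: start y=18.260, vy=6.380 → t=2.688, apex=20.337, x_land=35.458, impact vy=-19.965
  bounce: vy ← 0.51·19.965 = 10.182
Arc 2: start y=0.000, vy=10.182 → t=2.078, apex=5.290, x_land=62.867, impact vy=-10.182
  bounce: vy ← 0.51·10.182 = 5.193
Arc 3: start y=0.000, vy=5.193 → t=1.060, apex=1.376, x_land=76.845, impact vy=-5.193
  bounce: vy ← 0.51·5.193 = 2.648
Arc 4: start y=0.000, vy=2.648 → t=0.540, apex=0.358, x_land=83.974, impact vy=-2.648
  bounce: vy ← 0.51·2.648 = 1.351
Arc 5: start y=0.000, vy=1.351 → t=0.276, apex=0.093, x_land=87.610, impact vy=-1.351
  bounce: vy ← 0.51·1.351 = 0.689

1 2.688 20.337 35.458
2 2.078 5.290 62.867
3 1.060 1.376 76.845
4 0.540 0.358 83.974
5 0.276 0.093 87.610
final: 87.610 0.689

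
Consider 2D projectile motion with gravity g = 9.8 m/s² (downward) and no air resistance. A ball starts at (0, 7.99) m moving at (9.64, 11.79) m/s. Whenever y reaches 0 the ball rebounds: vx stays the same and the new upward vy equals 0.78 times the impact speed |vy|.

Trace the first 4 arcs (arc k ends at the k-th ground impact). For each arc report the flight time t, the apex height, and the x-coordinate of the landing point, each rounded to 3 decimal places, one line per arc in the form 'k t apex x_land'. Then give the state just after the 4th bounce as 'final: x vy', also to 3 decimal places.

Arc 1: start y=7.990, vy=11.790 → t=2.957, apex=15.082, x_land=28.510, impact vy=-17.193
  bounce: vy ← 0.78·17.193 = 13.411
Arc 2: start y=0.000, vy=13.411 → t=2.737, apex=9.176, x_land=54.894, impact vy=-13.411
  bounce: vy ← 0.78·13.411 = 10.460
Arc 3: start y=0.000, vy=10.460 → t=2.135, apex=5.583, x_land=75.473, impact vy=-10.460
  bounce: vy ← 0.78·10.460 = 8.159
Arc 4: start y=0.000, vy=8.159 → t=1.665, apex=3.396, x_land=91.525, impact vy=-8.159
  bounce: vy ← 0.78·8.159 = 6.364

1 2.957 15.082 28.510
2 2.737 9.176 54.894
3 2.135 5.583 75.473
4 1.665 3.396 91.525
final: 91.525 6.364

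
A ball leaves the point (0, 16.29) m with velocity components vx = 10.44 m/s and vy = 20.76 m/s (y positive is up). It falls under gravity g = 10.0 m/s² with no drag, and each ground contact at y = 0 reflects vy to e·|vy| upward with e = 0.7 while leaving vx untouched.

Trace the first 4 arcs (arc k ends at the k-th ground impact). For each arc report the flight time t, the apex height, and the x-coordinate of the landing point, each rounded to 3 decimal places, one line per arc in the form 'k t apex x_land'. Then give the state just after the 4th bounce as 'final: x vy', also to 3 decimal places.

Arc 1: start y=16.290, vy=20.760 → t=4.827, apex=37.839, x_land=50.393, impact vy=-27.510
  bounce: vy ← 0.7·27.510 = 19.257
Arc 2: start y=0.000, vy=19.257 → t=3.851, apex=18.541, x_land=90.601, impact vy=-19.257
  bounce: vy ← 0.7·19.257 = 13.480
Arc 3: start y=0.000, vy=13.480 → t=2.696, apex=9.085, x_land=118.747, impact vy=-13.480
  bounce: vy ← 0.7·13.480 = 9.436
Arc 4: start y=0.000, vy=9.436 → t=1.887, apex=4.452, x_land=138.449, impact vy=-9.436
  bounce: vy ← 0.7·9.436 = 6.605

1 4.827 37.839 50.393
2 3.851 18.541 90.601
3 2.696 9.085 118.747
4 1.887 4.452 138.449
final: 138.449 6.605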